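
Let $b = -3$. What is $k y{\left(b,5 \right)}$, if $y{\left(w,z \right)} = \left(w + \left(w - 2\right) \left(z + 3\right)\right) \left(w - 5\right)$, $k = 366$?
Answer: $125904$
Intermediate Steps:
$y{\left(w,z \right)} = \left(-5 + w\right) \left(w + \left(-2 + w\right) \left(3 + z\right)\right)$ ($y{\left(w,z \right)} = \left(w + \left(-2 + w\right) \left(3 + z\right)\right) \left(-5 + w\right) = \left(-5 + w\right) \left(w + \left(-2 + w\right) \left(3 + z\right)\right)$)
$k y{\left(b,5 \right)} = 366 \left(30 - -78 + 4 \left(-3\right)^{2} + 10 \cdot 5 + 5 \left(-3\right)^{2} - \left(-21\right) 5\right) = 366 \left(30 + 78 + 4 \cdot 9 + 50 + 5 \cdot 9 + 105\right) = 366 \left(30 + 78 + 36 + 50 + 45 + 105\right) = 366 \cdot 344 = 125904$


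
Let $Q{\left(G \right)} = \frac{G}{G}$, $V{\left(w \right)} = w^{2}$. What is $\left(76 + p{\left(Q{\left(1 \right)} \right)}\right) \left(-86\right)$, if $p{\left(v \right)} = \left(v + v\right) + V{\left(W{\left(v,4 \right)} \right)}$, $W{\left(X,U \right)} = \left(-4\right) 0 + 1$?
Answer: $-6794$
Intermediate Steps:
$W{\left(X,U \right)} = 1$ ($W{\left(X,U \right)} = 0 + 1 = 1$)
$Q{\left(G \right)} = 1$
$p{\left(v \right)} = 1 + 2 v$ ($p{\left(v \right)} = \left(v + v\right) + 1^{2} = 2 v + 1 = 1 + 2 v$)
$\left(76 + p{\left(Q{\left(1 \right)} \right)}\right) \left(-86\right) = \left(76 + \left(1 + 2 \cdot 1\right)\right) \left(-86\right) = \left(76 + \left(1 + 2\right)\right) \left(-86\right) = \left(76 + 3\right) \left(-86\right) = 79 \left(-86\right) = -6794$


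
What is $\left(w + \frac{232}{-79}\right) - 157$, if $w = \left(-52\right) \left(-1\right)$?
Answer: $- \frac{8527}{79} \approx -107.94$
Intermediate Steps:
$w = 52$
$\left(w + \frac{232}{-79}\right) - 157 = \left(52 + \frac{232}{-79}\right) - 157 = \left(52 + 232 \left(- \frac{1}{79}\right)\right) - 157 = \left(52 - \frac{232}{79}\right) - 157 = \frac{3876}{79} - 157 = - \frac{8527}{79}$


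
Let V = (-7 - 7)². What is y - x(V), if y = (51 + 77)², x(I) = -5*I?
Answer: 17364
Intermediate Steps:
V = 196 (V = (-14)² = 196)
y = 16384 (y = 128² = 16384)
y - x(V) = 16384 - (-5)*196 = 16384 - 1*(-980) = 16384 + 980 = 17364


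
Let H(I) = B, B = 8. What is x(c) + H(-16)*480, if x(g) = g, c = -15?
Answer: 3825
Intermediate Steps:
H(I) = 8
x(c) + H(-16)*480 = -15 + 8*480 = -15 + 3840 = 3825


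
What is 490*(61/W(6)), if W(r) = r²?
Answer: 14945/18 ≈ 830.28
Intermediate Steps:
490*(61/W(6)) = 490*(61/(6²)) = 490*(61/36) = 14945/18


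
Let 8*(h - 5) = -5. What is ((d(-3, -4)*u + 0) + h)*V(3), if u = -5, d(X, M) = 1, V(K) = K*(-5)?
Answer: 75/8 ≈ 9.3750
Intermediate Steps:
h = 35/8 (h = 5 + (⅛)*(-5) = 5 - 5/8 = 35/8 ≈ 4.3750)
V(K) = -5*K
((d(-3, -4)*u + 0) + h)*V(3) = ((1*(-5) + 0) + 35/8)*(-5*3) = ((-5 + 0) + 35/8)*(-15) = (-5 + 35/8)*(-15) = -5/8*(-15) = 75/8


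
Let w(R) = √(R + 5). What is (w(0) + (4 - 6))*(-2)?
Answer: 4 - 2*√5 ≈ -0.47214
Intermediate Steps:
w(R) = √(5 + R)
(w(0) + (4 - 6))*(-2) = (√(5 + 0) + (4 - 6))*(-2) = (√5 - 2)*(-2) = (-2 + √5)*(-2) = 4 - 2*√5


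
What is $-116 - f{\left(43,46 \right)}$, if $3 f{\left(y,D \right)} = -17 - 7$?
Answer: $-108$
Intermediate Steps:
$f{\left(y,D \right)} = -8$ ($f{\left(y,D \right)} = \frac{-17 - 7}{3} = \frac{1}{3} \left(-24\right) = -8$)
$-116 - f{\left(43,46 \right)} = -116 - -8 = -116 + 8 = -108$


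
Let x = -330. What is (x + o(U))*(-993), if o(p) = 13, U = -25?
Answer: 314781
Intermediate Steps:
(x + o(U))*(-993) = (-330 + 13)*(-993) = -317*(-993) = 314781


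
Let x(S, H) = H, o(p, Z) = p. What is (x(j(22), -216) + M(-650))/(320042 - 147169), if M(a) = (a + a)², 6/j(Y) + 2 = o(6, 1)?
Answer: 1689784/172873 ≈ 9.7747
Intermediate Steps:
j(Y) = 3/2 (j(Y) = 6/(-2 + 6) = 6/4 = 6*(¼) = 3/2)
M(a) = 4*a² (M(a) = (2*a)² = 4*a²)
(x(j(22), -216) + M(-650))/(320042 - 147169) = (-216 + 4*(-650)²)/(320042 - 147169) = (-216 + 4*422500)/172873 = (-216 + 1690000)*(1/172873) = 1689784*(1/172873) = 1689784/172873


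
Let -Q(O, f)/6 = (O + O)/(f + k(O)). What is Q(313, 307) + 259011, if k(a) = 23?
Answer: 14244979/55 ≈ 2.5900e+5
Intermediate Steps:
Q(O, f) = -12*O/(23 + f) (Q(O, f) = -6*(O + O)/(f + 23) = -6*2*O/(23 + f) = -12*O/(23 + f))
Q(313, 307) + 259011 = -12*313/(23 + 307) + 259011 = -12*313/330 + 259011 = -12*313*1/330 + 259011 = -626/55 + 259011 = 14244979/55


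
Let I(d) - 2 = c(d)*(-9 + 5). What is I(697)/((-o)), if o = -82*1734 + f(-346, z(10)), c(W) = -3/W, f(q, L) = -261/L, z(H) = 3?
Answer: 1406/99165675 ≈ 1.4178e-5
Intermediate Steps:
o = -142275 (o = -82*1734 - 261/3 = -142188 - 261*⅓ = -142188 - 87 = -142275)
I(d) = 2 + 12/d (I(d) = 2 + (-3/d)*(-9 + 5) = 2 - 3/d*(-4) = 2 + 12/d)
I(697)/((-o)) = (2 + 12/697)/((-1*(-142275))) = (2 + 12*(1/697))/142275 = (2 + 12/697)*(1/142275) = (1406/697)*(1/142275) = 1406/99165675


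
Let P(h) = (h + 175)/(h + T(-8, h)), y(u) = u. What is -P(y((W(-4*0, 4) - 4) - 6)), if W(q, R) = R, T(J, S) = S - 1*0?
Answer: 169/12 ≈ 14.083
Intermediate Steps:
T(J, S) = S (T(J, S) = S + 0 = S)
P(h) = (175 + h)/(2*h) (P(h) = (h + 175)/(h + h) = (175 + h)/((2*h)) = (175 + h)*(1/(2*h)) = (175 + h)/(2*h))
-P(y((W(-4*0, 4) - 4) - 6)) = -(175 + ((4 - 4) - 6))/(2*((4 - 4) - 6)) = -(175 + (0 - 6))/(2*(0 - 6)) = -(175 - 6)/(2*(-6)) = -(-1)*169/(2*6) = -1*(-169/12) = 169/12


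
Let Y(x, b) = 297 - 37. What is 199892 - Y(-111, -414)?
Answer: 199632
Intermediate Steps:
Y(x, b) = 260
199892 - Y(-111, -414) = 199892 - 1*260 = 199892 - 260 = 199632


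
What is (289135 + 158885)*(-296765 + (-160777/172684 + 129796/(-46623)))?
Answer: -89204463789588162525/670920511 ≈ -1.3296e+11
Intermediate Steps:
(289135 + 158885)*(-296765 + (-160777/172684 + 129796/(-46623))) = 448020*(-296765 + (-160777*1/172684 + 129796*(-1/46623))) = 448020*(-296765 + (-160777/172684 - 129796/46623)) = 448020*(-296765 - 29909598535/8051046132) = 448020*(-2389298614961515/8051046132) = -89204463789588162525/670920511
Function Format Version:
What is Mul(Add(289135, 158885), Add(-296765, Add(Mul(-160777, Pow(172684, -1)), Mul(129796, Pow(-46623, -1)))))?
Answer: Rational(-89204463789588162525, 670920511) ≈ -1.3296e+11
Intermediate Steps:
Mul(Add(289135, 158885), Add(-296765, Add(Mul(-160777, Pow(172684, -1)), Mul(129796, Pow(-46623, -1))))) = Mul(448020, Add(-296765, Add(Mul(-160777, Rational(1, 172684)), Mul(129796, Rational(-1, 46623))))) = Mul(448020, Add(-296765, Add(Rational(-160777, 172684), Rational(-129796, 46623)))) = Mul(448020, Add(-296765, Rational(-29909598535, 8051046132))) = Mul(448020, Rational(-2389298614961515, 8051046132)) = Rational(-89204463789588162525, 670920511)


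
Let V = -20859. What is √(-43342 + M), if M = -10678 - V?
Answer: I*√33161 ≈ 182.1*I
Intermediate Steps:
M = 10181 (M = -10678 - 1*(-20859) = -10678 + 20859 = 10181)
√(-43342 + M) = √(-43342 + 10181) = √(-33161) = I*√33161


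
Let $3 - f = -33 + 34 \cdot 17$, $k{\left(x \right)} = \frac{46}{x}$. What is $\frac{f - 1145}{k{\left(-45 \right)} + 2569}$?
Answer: $- \frac{75915}{115559} \approx -0.65694$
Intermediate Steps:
$f = -542$ ($f = 3 - \left(-33 + 34 \cdot 17\right) = 3 - \left(-33 + 578\right) = 3 - 545 = -542$)
$\frac{f - 1145}{k{\left(-45 \right)} + 2569} = \frac{-542 - 1145}{\frac{46}{-45} + 2569} = - \frac{1687}{46 \left(- \frac{1}{45}\right) + 2569} = - \frac{1687}{- \frac{46}{45} + 2569} = - \frac{1687}{\frac{115559}{45}} = \left(-1687\right) \frac{45}{115559} = - \frac{75915}{115559}$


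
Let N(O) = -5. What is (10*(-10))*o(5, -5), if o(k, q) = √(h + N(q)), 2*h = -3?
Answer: -50*I*√26 ≈ -254.95*I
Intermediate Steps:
h = -3/2 (h = (½)*(-3) = -3/2 ≈ -1.5000)
o(k, q) = I*√26/2 (o(k, q) = √(-3/2 - 5) = √(-13/2) = I*√26/2)
(10*(-10))*o(5, -5) = (10*(-10))*(I*√26/2) = -50*I*√26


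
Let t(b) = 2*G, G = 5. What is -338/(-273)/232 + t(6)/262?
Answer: 13883/319116 ≈ 0.043505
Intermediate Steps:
t(b) = 10 (t(b) = 2*5 = 10)
-338/(-273)/232 + t(6)/262 = -338/(-273)/232 + 10/262 = -338*(-1/273)*(1/232) + 10*(1/262) = (26/21)*(1/232) + 5/131 = 13/2436 + 5/131 = 13883/319116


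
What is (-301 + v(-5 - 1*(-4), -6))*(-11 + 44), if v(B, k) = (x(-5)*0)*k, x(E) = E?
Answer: -9933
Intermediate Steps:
v(B, k) = 0 (v(B, k) = (-5*0)*k = 0*k = 0)
(-301 + v(-5 - 1*(-4), -6))*(-11 + 44) = (-301 + 0)*(-11 + 44) = -301*33 = -9933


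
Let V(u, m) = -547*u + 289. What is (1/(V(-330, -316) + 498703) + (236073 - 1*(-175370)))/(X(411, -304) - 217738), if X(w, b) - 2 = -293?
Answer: -39939477341/21164448794 ≈ -1.8871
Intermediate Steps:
X(w, b) = -291 (X(w, b) = 2 - 293 = -291)
V(u, m) = 289 - 547*u
(1/(V(-330, -316) + 498703) + (236073 - 1*(-175370)))/(X(411, -304) - 217738) = (1/((289 - 547*(-330)) + 498703) + (236073 - 1*(-175370)))/(-291 - 217738) = (1/((289 + 180510) + 498703) + (236073 + 175370))/(-218029) = (1/(180799 + 498703) + 411443)*(-1/218029) = (1/679502 + 411443)*(-1/218029) = (279576341387/679502)*(-1/218029) = -39939477341/21164448794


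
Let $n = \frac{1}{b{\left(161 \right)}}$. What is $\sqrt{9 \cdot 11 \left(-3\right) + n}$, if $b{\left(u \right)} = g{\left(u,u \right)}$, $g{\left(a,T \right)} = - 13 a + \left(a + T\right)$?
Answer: $\frac{2 i \sqrt{232881187}}{1771} \approx 17.234 i$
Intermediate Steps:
$g{\left(a,T \right)} = T - 12 a$ ($g{\left(a,T \right)} = - 13 a + \left(T + a\right) = T - 12 a$)
$b{\left(u \right)} = - 11 u$ ($b{\left(u \right)} = u - 12 u = - 11 u$)
$n = - \frac{1}{1771}$ ($n = \frac{1}{\left(-11\right) 161} = \frac{1}{-1771} = - \frac{1}{1771} \approx -0.00056465$)
$\sqrt{9 \cdot 11 \left(-3\right) + n} = \sqrt{9 \cdot 11 \left(-3\right) - \frac{1}{1771}} = \sqrt{99 \left(-3\right) - \frac{1}{1771}} = \sqrt{-297 - \frac{1}{1771}} = \sqrt{- \frac{525988}{1771}} = \frac{2 i \sqrt{232881187}}{1771}$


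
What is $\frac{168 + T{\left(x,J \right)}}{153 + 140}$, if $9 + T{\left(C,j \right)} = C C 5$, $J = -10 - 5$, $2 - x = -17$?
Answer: $\frac{1964}{293} \approx 6.7031$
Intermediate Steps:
$x = 19$ ($x = 2 - -17 = 2 + 17 = 19$)
$J = -15$
$T{\left(C,j \right)} = -9 + 5 C^{2}$ ($T{\left(C,j \right)} = -9 + C C 5 = -9 + C^{2} \cdot 5 = -9 + 5 C^{2}$)
$\frac{168 + T{\left(x,J \right)}}{153 + 140} = \frac{168 - \left(9 - 5 \cdot 19^{2}\right)}{153 + 140} = \frac{168 + \left(-9 + 5 \cdot 361\right)}{293} = \left(168 + \left(-9 + 1805\right)\right) \frac{1}{293} = \left(168 + 1796\right) \frac{1}{293} = 1964 \cdot \frac{1}{293} = \frac{1964}{293}$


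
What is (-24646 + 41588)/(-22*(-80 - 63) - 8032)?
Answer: -8471/2443 ≈ -3.4675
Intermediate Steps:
(-24646 + 41588)/(-22*(-80 - 63) - 8032) = 16942/(-22*(-143) - 8032) = 16942/(3146 - 8032) = 16942/(-4886) = 16942*(-1/4886) = -8471/2443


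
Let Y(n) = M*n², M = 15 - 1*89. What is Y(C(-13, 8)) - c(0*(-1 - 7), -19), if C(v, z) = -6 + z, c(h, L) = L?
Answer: -277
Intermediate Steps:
M = -74 (M = 15 - 89 = -74)
Y(n) = -74*n²
Y(C(-13, 8)) - c(0*(-1 - 7), -19) = -74*(-6 + 8)² - 1*(-19) = -74*2² + 19 = -74*4 + 19 = -296 + 19 = -277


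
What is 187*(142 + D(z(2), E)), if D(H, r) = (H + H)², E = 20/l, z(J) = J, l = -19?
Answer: 29546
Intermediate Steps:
E = -20/19 (E = 20/(-19) = 20*(-1/19) = -20/19 ≈ -1.0526)
D(H, r) = 4*H² (D(H, r) = (2*H)² = 4*H²)
187*(142 + D(z(2), E)) = 187*(142 + 4*2²) = 187*(142 + 4*4) = 187*(142 + 16) = 187*158 = 29546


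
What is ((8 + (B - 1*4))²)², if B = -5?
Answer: 1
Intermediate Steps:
((8 + (B - 1*4))²)² = ((8 + (-5 - 1*4))²)² = ((8 + (-5 - 4))²)² = ((8 - 9)²)² = ((-1)²)² = 1² = 1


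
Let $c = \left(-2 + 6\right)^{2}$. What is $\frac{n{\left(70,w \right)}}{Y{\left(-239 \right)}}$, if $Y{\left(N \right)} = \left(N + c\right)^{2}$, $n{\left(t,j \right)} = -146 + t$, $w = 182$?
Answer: $- \frac{76}{49729} \approx -0.0015283$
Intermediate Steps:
$c = 16$ ($c = 4^{2} = 16$)
$Y{\left(N \right)} = \left(16 + N\right)^{2}$ ($Y{\left(N \right)} = \left(N + 16\right)^{2} = \left(16 + N\right)^{2}$)
$\frac{n{\left(70,w \right)}}{Y{\left(-239 \right)}} = \frac{-146 + 70}{\left(16 - 239\right)^{2}} = - \frac{76}{\left(-223\right)^{2}} = - \frac{76}{49729}$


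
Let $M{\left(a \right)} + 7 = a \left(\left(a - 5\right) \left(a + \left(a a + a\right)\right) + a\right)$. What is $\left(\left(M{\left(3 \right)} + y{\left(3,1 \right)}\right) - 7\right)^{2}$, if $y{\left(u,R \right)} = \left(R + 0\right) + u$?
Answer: $8281$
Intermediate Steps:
$y{\left(u,R \right)} = R + u$
$M{\left(a \right)} = -7 + a \left(a + \left(-5 + a\right) \left(a^{2} + 2 a\right)\right)$ ($M{\left(a \right)} = -7 + a \left(\left(a - 5\right) \left(a + \left(a a + a\right)\right) + a\right) = -7 + a \left(\left(-5 + a\right) \left(a + \left(a^{2} + a\right)\right) + a\right) = -7 + a \left(\left(-5 + a\right) \left(a + \left(a + a^{2}\right)\right) + a\right) = -7 + a \left(\left(-5 + a\right) \left(a^{2} + 2 a\right) + a\right) = -7 + a \left(a + \left(-5 + a\right) \left(a^{2} + 2 a\right)\right)$)
$\left(\left(M{\left(3 \right)} + y{\left(3,1 \right)}\right) - 7\right)^{2} = \left(\left(\left(-7 + 3^{4} - 9 \cdot 3^{2} - 3 \cdot 3^{3}\right) + \left(1 + 3\right)\right) - 7\right)^{2} = \left(\left(\left(-7 + 81 - 81 - 81\right) + 4\right) - 7\right)^{2} = \left(\left(-88 + 4\right) - 7\right)^{2} = \left(-84 - 7\right)^{2} = \left(-91\right)^{2} = 8281$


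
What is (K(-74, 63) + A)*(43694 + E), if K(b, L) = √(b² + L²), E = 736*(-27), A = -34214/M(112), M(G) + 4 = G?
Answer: -203761477/27 + 23822*√9445 ≈ -5.2316e+6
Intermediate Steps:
M(G) = -4 + G
A = -17107/54 (A = -34214/(-4 + 112) = -34214/108 = -34214*1/108 = -17107/54 ≈ -316.80)
E = -19872
K(b, L) = √(L² + b²)
(K(-74, 63) + A)*(43694 + E) = (√(63² + (-74)²) - 17107/54)*(43694 - 19872) = (√(3969 + 5476) - 17107/54)*23822 = (√9445 - 17107/54)*23822 = (-17107/54 + √9445)*23822 = -203761477/27 + 23822*√9445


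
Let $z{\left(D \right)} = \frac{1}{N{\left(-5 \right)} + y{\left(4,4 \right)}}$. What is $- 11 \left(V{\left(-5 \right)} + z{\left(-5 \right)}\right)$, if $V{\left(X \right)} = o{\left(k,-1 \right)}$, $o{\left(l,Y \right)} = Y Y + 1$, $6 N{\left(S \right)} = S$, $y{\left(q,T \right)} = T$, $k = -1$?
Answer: $- \frac{484}{19} \approx -25.474$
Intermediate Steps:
$N{\left(S \right)} = \frac{S}{6}$
$o{\left(l,Y \right)} = 1 + Y^{2}$ ($o{\left(l,Y \right)} = Y^{2} + 1 = 1 + Y^{2}$)
$V{\left(X \right)} = 2$ ($V{\left(X \right)} = 1 + \left(-1\right)^{2} = 1 + 1 = 2$)
$z{\left(D \right)} = \frac{6}{19}$ ($z{\left(D \right)} = \frac{1}{\frac{1}{6} \left(-5\right) + 4} = \frac{1}{- \frac{5}{6} + 4} = \frac{1}{\frac{19}{6}} = \frac{6}{19}$)
$- 11 \left(V{\left(-5 \right)} + z{\left(-5 \right)}\right) = - 11 \left(2 + \frac{6}{19}\right) = \left(-11\right) \frac{44}{19} = - \frac{484}{19}$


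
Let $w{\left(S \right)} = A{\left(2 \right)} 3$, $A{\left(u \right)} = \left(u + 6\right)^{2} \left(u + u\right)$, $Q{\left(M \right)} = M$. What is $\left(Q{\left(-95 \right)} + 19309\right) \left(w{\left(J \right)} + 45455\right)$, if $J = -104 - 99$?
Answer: $888128722$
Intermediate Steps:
$A{\left(u \right)} = 2 u \left(6 + u\right)^{2}$ ($A{\left(u \right)} = \left(6 + u\right)^{2} \cdot 2 u = 2 u \left(6 + u\right)^{2}$)
$J = -203$ ($J = -104 - 99 = -203$)
$w{\left(S \right)} = 768$ ($w{\left(S \right)} = 2 \cdot 2 \left(6 + 2\right)^{2} \cdot 3 = 2 \cdot 2 \cdot 8^{2} \cdot 3 = 2 \cdot 2 \cdot 64 \cdot 3 = 256 \cdot 3 = 768$)
$\left(Q{\left(-95 \right)} + 19309\right) \left(w{\left(J \right)} + 45455\right) = \left(-95 + 19309\right) \left(768 + 45455\right) = 19214 \cdot 46223 = 888128722$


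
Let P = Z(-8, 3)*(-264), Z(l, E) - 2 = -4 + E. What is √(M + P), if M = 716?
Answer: 2*√113 ≈ 21.260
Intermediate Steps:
Z(l, E) = -2 + E (Z(l, E) = 2 + (-4 + E) = -2 + E)
P = -264 (P = (-2 + 3)*(-264) = 1*(-264) = -264)
√(M + P) = √(716 - 264) = √452 = 2*√113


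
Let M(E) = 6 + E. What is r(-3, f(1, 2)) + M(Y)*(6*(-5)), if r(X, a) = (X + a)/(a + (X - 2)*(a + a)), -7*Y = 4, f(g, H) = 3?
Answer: -1140/7 ≈ -162.86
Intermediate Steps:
Y = -4/7 (Y = -1/7*4 = -4/7 ≈ -0.57143)
r(X, a) = (X + a)/(a + 2*a*(-2 + X)) (r(X, a) = (X + a)/(a + (-2 + X)*(2*a)) = (X + a)/(a + 2*a*(-2 + X)))
r(-3, f(1, 2)) + M(Y)*(6*(-5)) = (-3 + 3)/(3*(-3 + 2*(-3))) + (6 - 4/7)*(6*(-5)) = (1/3)*0/(-3 - 6) + (38/7)*(-30) = (1/3)*0/(-9) - 1140/7 = (1/3)*(-1/9)*0 - 1140/7 = 0 - 1140/7 = -1140/7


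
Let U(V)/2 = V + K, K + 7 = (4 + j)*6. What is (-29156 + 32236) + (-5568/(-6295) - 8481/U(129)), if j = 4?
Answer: 261625169/85612 ≈ 3055.9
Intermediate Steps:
K = 41 (K = -7 + (4 + 4)*6 = -7 + 8*6 = -7 + 48 = 41)
U(V) = 82 + 2*V (U(V) = 2*(V + 41) = 2*(41 + V) = 82 + 2*V)
(-29156 + 32236) + (-5568/(-6295) - 8481/U(129)) = (-29156 + 32236) + (-5568/(-6295) - 8481/(82 + 2*129)) = 3080 + (-5568*(-1/6295) - 8481/(82 + 258)) = 3080 + (5568/6295 - 8481/340) = 3080 - 2059791/85612 = 261625169/85612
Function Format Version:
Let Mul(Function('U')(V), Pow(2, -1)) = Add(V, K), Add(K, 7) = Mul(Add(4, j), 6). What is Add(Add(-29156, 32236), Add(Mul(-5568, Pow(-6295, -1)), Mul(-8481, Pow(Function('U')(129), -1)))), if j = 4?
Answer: Rational(261625169, 85612) ≈ 3055.9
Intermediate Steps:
K = 41 (K = Add(-7, Mul(Add(4, 4), 6)) = Add(-7, Mul(8, 6)) = Add(-7, 48) = 41)
Function('U')(V) = Add(82, Mul(2, V)) (Function('U')(V) = Mul(2, Add(V, 41)) = Mul(2, Add(41, V)) = Add(82, Mul(2, V)))
Add(Add(-29156, 32236), Add(Mul(-5568, Pow(-6295, -1)), Mul(-8481, Pow(Function('U')(129), -1)))) = Add(Add(-29156, 32236), Add(Mul(-5568, Pow(-6295, -1)), Mul(-8481, Pow(Add(82, Mul(2, 129)), -1)))) = Add(3080, Add(Mul(-5568, Rational(-1, 6295)), Mul(-8481, Pow(Add(82, 258), -1)))) = Add(3080, Add(Rational(5568, 6295), Mul(-8481, Pow(340, -1)))) = Add(3080, Add(Rational(5568, 6295), Mul(-8481, Rational(1, 340)))) = Add(3080, Add(Rational(5568, 6295), Rational(-8481, 340))) = Add(3080, Rational(-2059791, 85612)) = Rational(261625169, 85612)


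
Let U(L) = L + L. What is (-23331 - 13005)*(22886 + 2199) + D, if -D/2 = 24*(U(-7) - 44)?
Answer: -911485776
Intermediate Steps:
U(L) = 2*L
D = 2784 (D = -48*(2*(-7) - 44) = -48*(-14 - 44) = -48*(-58) = -2*(-1392) = 2784)
(-23331 - 13005)*(22886 + 2199) + D = (-23331 - 13005)*(22886 + 2199) + 2784 = -36336*25085 + 2784 = -911488560 + 2784 = -911485776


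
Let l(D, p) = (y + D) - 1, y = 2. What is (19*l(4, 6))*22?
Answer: 2090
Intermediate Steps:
l(D, p) = 1 + D (l(D, p) = (2 + D) - 1 = 1 + D)
(19*l(4, 6))*22 = (19*(1 + 4))*22 = (19*5)*22 = 95*22 = 2090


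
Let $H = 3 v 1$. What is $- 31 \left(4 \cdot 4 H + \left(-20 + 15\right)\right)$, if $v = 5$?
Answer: $-7285$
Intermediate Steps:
$H = 15$ ($H = 3 \cdot 5 \cdot 1 = 15 \cdot 1 = 15$)
$- 31 \left(4 \cdot 4 H + \left(-20 + 15\right)\right) = - 31 \left(4 \cdot 4 \cdot 15 + \left(-20 + 15\right)\right) = - 31 \left(16 \cdot 15 - 5\right) = - 31 \left(240 - 5\right) = \left(-31\right) 235 = -7285$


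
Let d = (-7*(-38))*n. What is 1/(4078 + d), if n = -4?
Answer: 1/3014 ≈ 0.00033179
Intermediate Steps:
d = -1064 (d = -7*(-38)*(-4) = 266*(-4) = -1064)
1/(4078 + d) = 1/(4078 - 1064) = 1/3014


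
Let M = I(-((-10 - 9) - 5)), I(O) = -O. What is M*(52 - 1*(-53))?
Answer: -2520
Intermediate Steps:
M = -24 (M = -(-1)*((-10 - 9) - 5) = -(-1)*(-19 - 5) = -(-1)*(-24) = -1*24 = -24)
M*(52 - 1*(-53)) = -24*(52 - 1*(-53)) = -24*(52 + 53) = -24*105 = -2520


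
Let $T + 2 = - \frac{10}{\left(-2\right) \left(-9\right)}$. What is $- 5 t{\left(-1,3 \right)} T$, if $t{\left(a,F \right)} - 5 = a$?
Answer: $\frac{460}{9} \approx 51.111$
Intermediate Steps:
$t{\left(a,F \right)} = 5 + a$
$T = - \frac{23}{9}$ ($T = -2 - \frac{10}{\left(-2\right) \left(-9\right)} = -2 - \frac{10}{18} = -2 - \frac{5}{9} = - \frac{23}{9} \approx -2.5556$)
$- 5 t{\left(-1,3 \right)} T = - 5 \left(5 - 1\right) \left(- \frac{23}{9}\right) = \left(-5\right) 4 \left(- \frac{23}{9}\right) = \left(-20\right) \left(- \frac{23}{9}\right) = \frac{460}{9}$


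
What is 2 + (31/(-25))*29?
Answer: -849/25 ≈ -33.960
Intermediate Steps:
2 + (31/(-25))*29 = 2 + (31*(-1/25))*29 = 2 - 31/25*29 = 2 - 899/25 = -849/25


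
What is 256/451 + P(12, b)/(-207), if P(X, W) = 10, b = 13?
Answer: 48482/93357 ≈ 0.51932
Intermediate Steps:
256/451 + P(12, b)/(-207) = 256/451 + 10/(-207) = 256*(1/451) + 10*(-1/207) = 256/451 - 10/207 = 48482/93357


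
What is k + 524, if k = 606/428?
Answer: 112439/214 ≈ 525.42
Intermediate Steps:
k = 303/214 (k = 606*(1/428) = 303/214 ≈ 1.4159)
k + 524 = 303/214 + 524 = 112439/214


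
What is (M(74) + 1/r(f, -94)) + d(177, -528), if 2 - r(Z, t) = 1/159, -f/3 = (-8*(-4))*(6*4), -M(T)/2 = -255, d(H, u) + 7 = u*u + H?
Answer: 88590247/317 ≈ 2.7946e+5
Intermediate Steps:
d(H, u) = -7 + H + u² (d(H, u) = -7 + (u*u + H) = -7 + (u² + H) = -7 + (H + u²) = -7 + H + u²)
M(T) = 510 (M(T) = -2*(-255) = 510)
f = -2304 (f = -3*(-8*(-4))*6*4 = -96*24 = -3*768 = -2304)
r(Z, t) = 317/159 (r(Z, t) = 2 - 1/159 = 317/159)
(M(74) + 1/r(f, -94)) + d(177, -528) = (510 + 1/(317/159)) + (-7 + 177 + (-528)²) = (510 + 159/317) + (-7 + 177 + 278784) = 161829/317 + 278954 = 88590247/317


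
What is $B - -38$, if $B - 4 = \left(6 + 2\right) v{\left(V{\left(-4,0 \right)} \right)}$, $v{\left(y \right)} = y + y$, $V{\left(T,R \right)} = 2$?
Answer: $74$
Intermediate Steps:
$v{\left(y \right)} = 2 y$
$B = 36$ ($B = 4 + \left(6 + 2\right) 2 \cdot 2 = 4 + 8 \cdot 4 = 4 + 32 = 36$)
$B - -38 = 36 - -38 = 36 + 38 = 74$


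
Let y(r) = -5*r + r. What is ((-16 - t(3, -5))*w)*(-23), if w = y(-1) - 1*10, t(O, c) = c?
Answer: -1518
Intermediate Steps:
y(r) = -4*r
w = -6 (w = -4*(-1) - 1*10 = 4 - 10 = -6)
((-16 - t(3, -5))*w)*(-23) = ((-16 - 1*(-5))*(-6))*(-23) = ((-16 + 5)*(-6))*(-23) = -11*(-6)*(-23) = 66*(-23) = -1518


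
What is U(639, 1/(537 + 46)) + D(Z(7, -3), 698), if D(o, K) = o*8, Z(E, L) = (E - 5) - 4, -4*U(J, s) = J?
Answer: -703/4 ≈ -175.75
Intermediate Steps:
U(J, s) = -J/4
Z(E, L) = -9 + E (Z(E, L) = (-5 + E) - 4 = -9 + E)
D(o, K) = 8*o
U(639, 1/(537 + 46)) + D(Z(7, -3), 698) = -1/4*639 + 8*(-9 + 7) = -639/4 + 8*(-2) = -639/4 - 16 = -703/4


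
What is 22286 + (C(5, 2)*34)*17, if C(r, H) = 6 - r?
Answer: 22864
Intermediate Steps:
22286 + (C(5, 2)*34)*17 = 22286 + ((6 - 1*5)*34)*17 = 22286 + ((6 - 5)*34)*17 = 22286 + (1*34)*17 = 22286 + 34*17 = 22286 + 578 = 22864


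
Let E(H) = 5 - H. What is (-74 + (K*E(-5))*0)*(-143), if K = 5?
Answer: 10582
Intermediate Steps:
(-74 + (K*E(-5))*0)*(-143) = (-74 + (5*(5 - 1*(-5)))*0)*(-143) = (-74 + (5*(5 + 5))*0)*(-143) = (-74 + (5*10)*0)*(-143) = (-74 + 50*0)*(-143) = (-74 + 0)*(-143) = -74*(-143) = 10582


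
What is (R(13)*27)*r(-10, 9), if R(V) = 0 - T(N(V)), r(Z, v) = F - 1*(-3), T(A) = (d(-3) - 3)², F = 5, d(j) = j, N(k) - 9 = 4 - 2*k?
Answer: -7776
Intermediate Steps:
N(k) = 13 - 2*k (N(k) = 9 + (4 - 2*k) = 13 - 2*k)
T(A) = 36 (T(A) = (-3 - 3)² = (-6)² = 36)
r(Z, v) = 8 (r(Z, v) = 5 - 1*(-3) = 5 + 3 = 8)
R(V) = -36 (R(V) = 0 - 1*36 = 0 - 36 = -36)
(R(13)*27)*r(-10, 9) = -36*27*8 = -972*8 = -7776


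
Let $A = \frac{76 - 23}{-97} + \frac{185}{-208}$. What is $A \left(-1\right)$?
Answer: $\frac{28969}{20176} \approx 1.4358$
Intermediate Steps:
$A = - \frac{28969}{20176}$ ($A = 53 \left(- \frac{1}{97}\right) + 185 \left(- \frac{1}{208}\right) = - \frac{53}{97} - \frac{185}{208} = - \frac{28969}{20176} \approx -1.4358$)
$A \left(-1\right) = \left(- \frac{28969}{20176}\right) \left(-1\right) = \frac{28969}{20176}$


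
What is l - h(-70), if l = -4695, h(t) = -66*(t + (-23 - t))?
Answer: -6213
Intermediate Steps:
h(t) = 1518 (h(t) = -66*(-23) = 1518)
l - h(-70) = -4695 - 1*1518 = -4695 - 1518 = -6213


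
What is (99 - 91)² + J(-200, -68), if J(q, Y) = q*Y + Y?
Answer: 13596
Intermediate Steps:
J(q, Y) = Y + Y*q (J(q, Y) = Y*q + Y = Y + Y*q)
(99 - 91)² + J(-200, -68) = (99 - 91)² - 68*(1 - 200) = 8² - 68*(-199) = 64 + 13532 = 13596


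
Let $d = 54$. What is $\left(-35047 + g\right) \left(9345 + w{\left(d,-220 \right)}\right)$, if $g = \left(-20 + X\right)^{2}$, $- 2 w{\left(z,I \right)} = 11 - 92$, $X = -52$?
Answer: $- \frac{560558373}{2} \approx -2.8028 \cdot 10^{8}$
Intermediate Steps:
$w{\left(z,I \right)} = \frac{81}{2}$ ($w{\left(z,I \right)} = - \frac{11 - 92}{2} = \left(- \frac{1}{2}\right) \left(-81\right) = \frac{81}{2}$)
$g = 5184$ ($g = \left(-20 - 52\right)^{2} = \left(-72\right)^{2} = 5184$)
$\left(-35047 + g\right) \left(9345 + w{\left(d,-220 \right)}\right) = \left(-35047 + 5184\right) \left(9345 + \frac{81}{2}\right) = \left(-29863\right) \frac{18771}{2} = - \frac{560558373}{2}$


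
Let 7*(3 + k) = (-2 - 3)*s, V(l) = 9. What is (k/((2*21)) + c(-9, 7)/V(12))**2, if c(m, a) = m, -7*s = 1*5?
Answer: 1188100/1058841 ≈ 1.1221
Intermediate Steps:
s = -5/7 ≈ -0.71429
k = -122/49 (k = -3 + ((-2 - 3)*(-5/7))/7 = -3 + (-5*(-5/7))/7 = -3 + (1/7)*(25/7) = -3 + 25/49 = -122/49 ≈ -2.4898)
(k/((2*21)) + c(-9, 7)/V(12))**2 = (-122/(49*(2*21)) - 9/9)**2 = (-122/49/42 - 9*1/9)**2 = (-122/49*1/42 - 1)**2 = (-61/1029 - 1)**2 = (-1090/1029)**2 = 1188100/1058841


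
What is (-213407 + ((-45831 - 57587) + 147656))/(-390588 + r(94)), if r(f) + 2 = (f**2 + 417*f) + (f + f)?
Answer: 13013/26336 ≈ 0.49411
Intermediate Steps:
r(f) = -2 + f**2 + 419*f (r(f) = -2 + ((f**2 + 417*f) + (f + f)) = -2 + ((f**2 + 417*f) + 2*f) = -2 + (f**2 + 419*f) = -2 + f**2 + 419*f)
(-213407 + ((-45831 - 57587) + 147656))/(-390588 + r(94)) = (-213407 + ((-45831 - 57587) + 147656))/(-390588 + (-2 + 94**2 + 419*94)) = (-213407 + (-103418 + 147656))/(-390588 + (-2 + 8836 + 39386)) = (-213407 + 44238)/(-390588 + 48220) = -169169/(-342368) = -169169*(-1/342368) = 13013/26336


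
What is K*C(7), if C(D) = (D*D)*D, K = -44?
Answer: -15092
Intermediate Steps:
C(D) = D³ (C(D) = D²*D = D³)
K*C(7) = -44*7³ = -44*343 = -15092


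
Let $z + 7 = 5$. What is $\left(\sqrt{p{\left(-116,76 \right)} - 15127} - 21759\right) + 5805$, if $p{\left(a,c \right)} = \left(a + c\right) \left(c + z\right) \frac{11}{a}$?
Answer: $-15954 + \frac{i \sqrt{12485747}}{29} \approx -15954.0 + 121.85 i$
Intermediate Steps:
$z = -2$ ($z = -7 + 5 = -2$)
$p{\left(a,c \right)} = \frac{11 \left(-2 + c\right) \left(a + c\right)}{a}$ ($p{\left(a,c \right)} = \left(a + c\right) \left(c - 2\right) \frac{11}{a} = \left(a + c\right) \left(-2 + c\right) \frac{11}{a} = \left(-2 + c\right) \left(a + c\right) \frac{11}{a} = \frac{11 \left(-2 + c\right) \left(a + c\right)}{a}$)
$\left(\sqrt{p{\left(-116,76 \right)} - 15127} - 21759\right) + 5805 = \left(\sqrt{\frac{11 \left(76^{2} - 152 - 116 \left(-2 + 76\right)\right)}{-116} - 15127} - 21759\right) + 5805 = \left(\sqrt{11 \left(- \frac{1}{116}\right) \left(5776 - 152 - 8584\right) - 15127} - 21759\right) + 5805 = \left(\sqrt{11 \left(- \frac{1}{116}\right) \left(-2960\right) - 15127} - 21759\right) + 5805 = \left(\sqrt{\frac{8140}{29} - 15127} - 21759\right) + 5805 = \left(\sqrt{- \frac{430543}{29}} - 21759\right) + 5805 = \left(\frac{i \sqrt{12485747}}{29} - 21759\right) + 5805 = \left(-21759 + \frac{i \sqrt{12485747}}{29}\right) + 5805 = -15954 + \frac{i \sqrt{12485747}}{29}$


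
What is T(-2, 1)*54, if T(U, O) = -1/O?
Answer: -54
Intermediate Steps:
T(-2, 1)*54 = -1/1*54 = -1*1*54 = -1*54 = -54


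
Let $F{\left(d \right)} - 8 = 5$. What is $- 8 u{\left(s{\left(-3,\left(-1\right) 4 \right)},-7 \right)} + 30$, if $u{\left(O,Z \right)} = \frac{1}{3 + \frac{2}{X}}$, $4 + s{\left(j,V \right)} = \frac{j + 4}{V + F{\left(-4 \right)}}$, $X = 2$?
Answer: $28$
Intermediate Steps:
$F{\left(d \right)} = 13$ ($F{\left(d \right)} = 8 + 5 = 13$)
$s{\left(j,V \right)} = -4 + \frac{4 + j}{13 + V}$ ($s{\left(j,V \right)} = -4 + \frac{j + 4}{V + 13} = -4 + \frac{4 + j}{13 + V}$)
$u{\left(O,Z \right)} = \frac{1}{4}$ ($u{\left(O,Z \right)} = \frac{1}{3 + \frac{2}{2}} = \frac{1}{3 + 2 \cdot \frac{1}{2}} = \frac{1}{3 + 1} = \frac{1}{4}$)
$- 8 u{\left(s{\left(-3,\left(-1\right) 4 \right)},-7 \right)} + 30 = \left(-8\right) \frac{1}{4} + 30 = -2 + 30 = 28$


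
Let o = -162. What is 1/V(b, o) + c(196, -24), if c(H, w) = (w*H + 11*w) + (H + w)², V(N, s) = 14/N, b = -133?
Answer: 49213/2 ≈ 24607.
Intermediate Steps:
c(H, w) = (H + w)² + 11*w + H*w (c(H, w) = (H*w + 11*w) + (H + w)² = (11*w + H*w) + (H + w)² = (H + w)² + 11*w + H*w)
1/V(b, o) + c(196, -24) = 1/(14/(-133)) + ((196 - 24)² + 11*(-24) + 196*(-24)) = 1/(14*(-1/133)) + (172² - 264 - 4704) = 1/(-2/19) + (29584 - 264 - 4704) = -19/2 + 24616 = 49213/2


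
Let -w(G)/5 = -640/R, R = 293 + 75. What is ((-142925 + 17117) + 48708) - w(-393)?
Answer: -1773500/23 ≈ -77109.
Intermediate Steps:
R = 368
w(G) = 200/23 (w(G) = -(-3200)/368 = -5*(-40/23) = 200/23)
((-142925 + 17117) + 48708) - w(-393) = ((-142925 + 17117) + 48708) - 1*200/23 = (-125808 + 48708) - 200/23 = -77100 - 200/23 = -1773500/23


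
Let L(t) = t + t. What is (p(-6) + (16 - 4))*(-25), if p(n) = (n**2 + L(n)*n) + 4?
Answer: -3100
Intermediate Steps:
L(t) = 2*t
p(n) = 4 + 3*n**2 (p(n) = (n**2 + (2*n)*n) + 4 = (n**2 + 2*n**2) + 4 = 3*n**2 + 4 = 4 + 3*n**2)
(p(-6) + (16 - 4))*(-25) = ((4 + 3*(-6)**2) + (16 - 4))*(-25) = ((4 + 3*36) + 12)*(-25) = ((4 + 108) + 12)*(-25) = (112 + 12)*(-25) = 124*(-25) = -3100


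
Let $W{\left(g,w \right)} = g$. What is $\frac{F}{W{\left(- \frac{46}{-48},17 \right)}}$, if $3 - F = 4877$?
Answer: $- \frac{116976}{23} \approx -5085.9$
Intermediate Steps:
$F = -4874$ ($F = 3 - 4877 = -4874$)
$\frac{F}{W{\left(- \frac{46}{-48},17 \right)}} = - \frac{4874}{\left(-46\right) \frac{1}{-48}} = - \frac{4874}{\left(-46\right) \left(- \frac{1}{48}\right)} = - \frac{4874}{\frac{23}{24}} = \left(-4874\right) \frac{24}{23} = - \frac{116976}{23}$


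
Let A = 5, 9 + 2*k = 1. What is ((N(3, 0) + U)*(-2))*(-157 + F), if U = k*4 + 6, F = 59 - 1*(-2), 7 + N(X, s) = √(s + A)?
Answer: -3264 + 192*√5 ≈ -2834.7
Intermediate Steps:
k = -4 (k = -9/2 + (½)*1 = -9/2 + ½ = -4)
N(X, s) = -7 + √(5 + s) (N(X, s) = -7 + √(s + 5) = -7 + √(5 + s))
F = 61 (F = 59 + 2 = 61)
U = -10 (U = -4*4 + 6 = -16 + 6 = -10)
((N(3, 0) + U)*(-2))*(-157 + F) = (((-7 + √(5 + 0)) - 10)*(-2))*(-157 + 61) = (((-7 + √5) - 10)*(-2))*(-96) = ((-17 + √5)*(-2))*(-96) = (34 - 2*√5)*(-96) = -3264 + 192*√5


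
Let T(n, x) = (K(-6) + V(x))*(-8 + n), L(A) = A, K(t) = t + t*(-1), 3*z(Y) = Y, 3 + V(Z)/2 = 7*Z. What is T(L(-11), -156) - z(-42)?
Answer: 41624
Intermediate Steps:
V(Z) = -6 + 14*Z (V(Z) = -6 + 2*(7*Z) = -6 + 14*Z)
z(Y) = Y/3
K(t) = 0 (K(t) = t - t = 0)
T(n, x) = (-8 + n)*(-6 + 14*x) (T(n, x) = (0 + (-6 + 14*x))*(-8 + n) = (-6 + 14*x)*(-8 + n) = (-8 + n)*(-6 + 14*x))
T(L(-11), -156) - z(-42) = (48 - 112*(-156) + 2*(-11)*(-3 + 7*(-156))) - (-42)/3 = (48 + 17472 + 2*(-11)*(-3 - 1092)) - 1*(-14) = (48 + 17472 + 2*(-11)*(-1095)) + 14 = (48 + 17472 + 24090) + 14 = 41610 + 14 = 41624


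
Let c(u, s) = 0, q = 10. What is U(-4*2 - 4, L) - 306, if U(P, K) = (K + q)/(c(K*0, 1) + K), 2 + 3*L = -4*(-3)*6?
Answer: -2132/7 ≈ -304.57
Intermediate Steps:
L = 70/3 (L = -⅔ + (-4*(-3)*6)/3 = -⅔ + (12*6)/3 = -⅔ + (⅓)*72 = -⅔ + 24 = 70/3 ≈ 23.333)
U(P, K) = (10 + K)/K (U(P, K) = (K + 10)/(0 + K) = (10 + K)/K)
U(-4*2 - 4, L) - 306 = (10 + 70/3)/(70/3) - 306 = (3/70)*(100/3) - 306 = 10/7 - 306 = -2132/7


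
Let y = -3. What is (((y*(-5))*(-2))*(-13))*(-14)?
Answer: -5460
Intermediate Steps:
(((y*(-5))*(-2))*(-13))*(-14) = ((-3*(-5)*(-2))*(-13))*(-14) = ((15*(-2))*(-13))*(-14) = -30*(-13)*(-14) = 390*(-14) = -5460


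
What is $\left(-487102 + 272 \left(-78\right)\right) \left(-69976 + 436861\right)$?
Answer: $-186494249430$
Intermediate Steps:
$\left(-487102 + 272 \left(-78\right)\right) \left(-69976 + 436861\right) = \left(-487102 - 21216\right) 366885 = \left(-508318\right) 366885 = -186494249430$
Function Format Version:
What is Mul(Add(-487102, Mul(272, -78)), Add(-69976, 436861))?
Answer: -186494249430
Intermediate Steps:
Mul(Add(-487102, Mul(272, -78)), Add(-69976, 436861)) = Mul(Add(-487102, -21216), 366885) = Mul(-508318, 366885) = -186494249430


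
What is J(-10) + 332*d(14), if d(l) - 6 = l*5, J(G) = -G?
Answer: 25242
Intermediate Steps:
d(l) = 6 + 5*l (d(l) = 6 + l*5 = 6 + 5*l)
J(-10) + 332*d(14) = -1*(-10) + 332*(6 + 5*14) = 10 + 332*(6 + 70) = 10 + 332*76 = 10 + 25232 = 25242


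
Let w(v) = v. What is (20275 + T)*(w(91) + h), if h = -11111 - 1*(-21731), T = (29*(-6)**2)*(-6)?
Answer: 150071821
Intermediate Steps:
T = -6264 (T = (29*36)*(-6) = 1044*(-6) = -6264)
h = 10620 (h = -11111 + 21731 = 10620)
(20275 + T)*(w(91) + h) = (20275 - 6264)*(91 + 10620) = 14011*10711 = 150071821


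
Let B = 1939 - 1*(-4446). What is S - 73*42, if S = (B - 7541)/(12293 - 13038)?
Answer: -2283014/745 ≈ -3064.4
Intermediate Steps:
B = 6385 (B = 1939 + 4446 = 6385)
S = 1156/745 (S = (6385 - 7541)/(12293 - 13038) = -1156/(-745) = -1156*(-1/745) = 1156/745 ≈ 1.5517)
S - 73*42 = 1156/745 - 73*42 = 1156/745 - 1*3066 = 1156/745 - 3066 = -2283014/745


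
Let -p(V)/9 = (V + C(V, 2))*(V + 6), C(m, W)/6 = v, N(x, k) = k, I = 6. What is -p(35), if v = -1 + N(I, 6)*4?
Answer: 63837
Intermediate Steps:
v = 23 (v = -1 + 6*4 = -1 + 24 = 23)
C(m, W) = 138 (C(m, W) = 6*23 = 138)
p(V) = -9*(6 + V)*(138 + V) (p(V) = -9*(V + 138)*(V + 6) = -9*(138 + V)*(6 + V) = -9*(6 + V)*(138 + V))
-p(35) = -(-7452 - 1296*35 - 9*35²) = -(-7452 - 45360 - 9*1225) = -(-7452 - 45360 - 11025) = -1*(-63837) = 63837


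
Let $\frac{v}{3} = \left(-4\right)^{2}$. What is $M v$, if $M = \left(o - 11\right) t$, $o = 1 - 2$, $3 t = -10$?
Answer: $1920$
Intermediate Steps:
$t = - \frac{10}{3}$ ($t = \frac{1}{3} \left(-10\right) = - \frac{10}{3} \approx -3.3333$)
$o = -1$
$M = 40$ ($M = \left(-1 - 11\right) \left(- \frac{10}{3}\right) = \left(-12\right) \left(- \frac{10}{3}\right) = 40$)
$v = 48$ ($v = 3 \left(-4\right)^{2} = 3 \cdot 16 = 48$)
$M v = 40 \cdot 48 = 1920$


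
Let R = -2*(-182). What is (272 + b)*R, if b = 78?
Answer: 127400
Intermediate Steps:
R = 364
(272 + b)*R = (272 + 78)*364 = 350*364 = 127400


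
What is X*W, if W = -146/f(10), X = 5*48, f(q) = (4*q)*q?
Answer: -438/5 ≈ -87.600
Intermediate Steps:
f(q) = 4*q²
X = 240
W = -73/200 (W = -146/(4*10²) = -146/(4*100) = -146/400 = -146*1/400 = -73/200 ≈ -0.36500)
X*W = 240*(-73/200) = -438/5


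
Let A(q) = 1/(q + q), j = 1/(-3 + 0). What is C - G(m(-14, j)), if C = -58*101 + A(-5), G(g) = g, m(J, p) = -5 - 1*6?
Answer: -58471/10 ≈ -5847.1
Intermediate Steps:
j = -1/3 (j = 1/(-3) = -1/3 ≈ -0.33333)
m(J, p) = -11 (m(J, p) = -5 - 6 = -11)
A(q) = 1/(2*q)
C = -58581/10 (C = -58*101 + (1/2)/(-5) = -5858 + (1/2)*(-1/5) = -5858 - 1/10 = -58581/10 ≈ -5858.1)
C - G(m(-14, j)) = -58581/10 - 1*(-11) = -58581/10 + 11 = -58471/10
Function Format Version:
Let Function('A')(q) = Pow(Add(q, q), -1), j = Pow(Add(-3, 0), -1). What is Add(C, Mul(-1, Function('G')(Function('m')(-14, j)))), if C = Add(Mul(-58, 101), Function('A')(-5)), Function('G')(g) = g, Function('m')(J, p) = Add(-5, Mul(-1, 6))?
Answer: Rational(-58471, 10) ≈ -5847.1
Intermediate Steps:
j = Rational(-1, 3) (j = Pow(-3, -1) = Rational(-1, 3) ≈ -0.33333)
Function('m')(J, p) = -11 (Function('m')(J, p) = Add(-5, -6) = -11)
Function('A')(q) = Mul(Rational(1, 2), Pow(q, -1)) (Function('A')(q) = Pow(Mul(2, q), -1) = Mul(Rational(1, 2), Pow(q, -1)))
C = Rational(-58581, 10) (C = Add(Mul(-58, 101), Mul(Rational(1, 2), Pow(-5, -1))) = Add(-5858, Mul(Rational(1, 2), Rational(-1, 5))) = Add(-5858, Rational(-1, 10)) = Rational(-58581, 10) ≈ -5858.1)
Add(C, Mul(-1, Function('G')(Function('m')(-14, j)))) = Add(Rational(-58581, 10), Mul(-1, -11)) = Add(Rational(-58581, 10), 11) = Rational(-58471, 10)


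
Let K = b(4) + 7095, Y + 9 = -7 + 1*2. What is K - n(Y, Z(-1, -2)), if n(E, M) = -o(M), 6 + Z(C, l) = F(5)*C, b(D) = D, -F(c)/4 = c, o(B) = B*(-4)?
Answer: 7043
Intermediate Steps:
o(B) = -4*B
F(c) = -4*c
Z(C, l) = -6 - 20*C (Z(C, l) = -6 + (-4*5)*C = -6 - 20*C)
Y = -14 (Y = -9 + (-7 + 1*2) = -9 + (-7 + 2) = -9 - 5 = -14)
n(E, M) = 4*M (n(E, M) = -(-4)*M = 4*M)
K = 7099 (K = 4 + 7095 = 7099)
K - n(Y, Z(-1, -2)) = 7099 - 4*(-6 - 20*(-1)) = 7099 - 4*(-6 + 20) = 7099 - 4*14 = 7099 - 1*56 = 7099 - 56 = 7043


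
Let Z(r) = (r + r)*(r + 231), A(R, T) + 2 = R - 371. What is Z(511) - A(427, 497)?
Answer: 758270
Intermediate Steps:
A(R, T) = -373 + R (A(R, T) = -2 + (R - 371) = -2 + (-371 + R) = -373 + R)
Z(r) = 2*r*(231 + r) (Z(r) = (2*r)*(231 + r) = 2*r*(231 + r))
Z(511) - A(427, 497) = 2*511*(231 + 511) - (-373 + 427) = 2*511*742 - 1*54 = 758324 - 54 = 758270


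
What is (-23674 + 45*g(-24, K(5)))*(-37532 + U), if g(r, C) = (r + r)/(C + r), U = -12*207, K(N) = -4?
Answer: 6609762848/7 ≈ 9.4425e+8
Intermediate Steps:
U = -2484
g(r, C) = 2*r/(C + r) (g(r, C) = (2*r)/(C + r) = 2*r/(C + r))
(-23674 + 45*g(-24, K(5)))*(-37532 + U) = (-23674 + 45*(2*(-24)/(-4 - 24)))*(-37532 - 2484) = (-23674 + 45*(2*(-24)/(-28)))*(-40016) = (-23674 + 45*(2*(-24)*(-1/28)))*(-40016) = (-23674 + 45*(12/7))*(-40016) = (-23674 + 540/7)*(-40016) = -165178/7*(-40016) = 6609762848/7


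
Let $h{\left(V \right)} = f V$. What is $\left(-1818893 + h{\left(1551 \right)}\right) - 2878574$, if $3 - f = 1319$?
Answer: $-6738583$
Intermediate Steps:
$f = -1316$ ($f = 3 - 1319 = -1316$)
$h{\left(V \right)} = - 1316 V$
$\left(-1818893 + h{\left(1551 \right)}\right) - 2878574 = \left(-1818893 - 2041116\right) - 2878574 = -3860009 - 2878574 = -6738583$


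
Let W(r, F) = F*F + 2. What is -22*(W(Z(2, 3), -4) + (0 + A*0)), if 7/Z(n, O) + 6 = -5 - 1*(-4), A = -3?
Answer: -396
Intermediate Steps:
Z(n, O) = -1 (Z(n, O) = 7/(-6 + (-5 - 1*(-4))) = 7/(-6 + (-5 + 4)) = 7/(-6 - 1) = 7/(-7) = 7*(-⅐) = -1)
W(r, F) = 2 + F² (W(r, F) = F² + 2 = 2 + F²)
-22*(W(Z(2, 3), -4) + (0 + A*0)) = -22*((2 + (-4)²) + (0 - 3*0)) = -22*((2 + 16) + (0 + 0)) = -22*(18 + 0) = -22*18 = -396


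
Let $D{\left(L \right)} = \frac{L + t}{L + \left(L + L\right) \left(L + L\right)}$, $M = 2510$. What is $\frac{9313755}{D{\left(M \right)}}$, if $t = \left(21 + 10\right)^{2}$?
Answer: $\frac{78244576342350}{1157} \approx 6.7627 \cdot 10^{10}$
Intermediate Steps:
$t = 961$ ($t = 31^{2} = 961$)
$D{\left(L \right)} = \frac{961 + L}{L + 4 L^{2}}$ ($D{\left(L \right)} = \frac{L + 961}{L + \left(L + L\right) \left(L + L\right)} = \frac{961 + L}{L + 2 L 2 L} = \frac{961 + L}{L + 4 L^{2}}$)
$\frac{9313755}{D{\left(M \right)}} = \frac{9313755}{\frac{1}{2510} \frac{1}{1 + 4 \cdot 2510} \left(961 + 2510\right)} = \frac{9313755}{\frac{1}{2510} \frac{1}{1 + 10040} \cdot 3471} = \frac{9313755}{\frac{1}{2510} \cdot \frac{1}{10041} \cdot 3471} = \frac{9313755}{\frac{1157}{8400970}} = 9313755 \cdot \frac{8400970}{1157} = \frac{78244576342350}{1157}$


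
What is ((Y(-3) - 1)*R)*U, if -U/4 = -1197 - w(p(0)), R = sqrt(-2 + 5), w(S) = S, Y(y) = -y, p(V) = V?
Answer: 9576*sqrt(3) ≈ 16586.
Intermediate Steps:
R = sqrt(3) ≈ 1.7320
U = 4788 (U = -4*(-1197 - 1*0) = -4*(-1197 + 0) = -4*(-1197) = 4788)
((Y(-3) - 1)*R)*U = ((-1*(-3) - 1)*sqrt(3))*4788 = ((3 - 1)*sqrt(3))*4788 = (2*sqrt(3))*4788 = 9576*sqrt(3)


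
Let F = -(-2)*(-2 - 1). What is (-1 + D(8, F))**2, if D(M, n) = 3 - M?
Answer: 36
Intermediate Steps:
F = -6 (F = -(-2)*(-3) = -1*6 = -6)
(-1 + D(8, F))**2 = (-1 + (3 - 1*8))**2 = (-1 + (3 - 8))**2 = (-1 - 5)**2 = (-6)**2 = 36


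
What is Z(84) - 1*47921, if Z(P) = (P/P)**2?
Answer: -47920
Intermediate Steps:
Z(P) = 1 (Z(P) = 1**2 = 1)
Z(84) - 1*47921 = 1 - 1*47921 = 1 - 47921 = -47920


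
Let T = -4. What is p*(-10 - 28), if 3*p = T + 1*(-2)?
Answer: 76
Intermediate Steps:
p = -2 (p = (-4 + 1*(-2))/3 = (-4 - 2)/3 = (⅓)*(-6) = -2)
p*(-10 - 28) = -2*(-10 - 28) = -2*(-38) = 76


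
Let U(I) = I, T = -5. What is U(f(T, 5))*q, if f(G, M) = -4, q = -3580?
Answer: 14320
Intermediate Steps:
U(f(T, 5))*q = -4*(-3580) = 14320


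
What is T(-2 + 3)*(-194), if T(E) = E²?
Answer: -194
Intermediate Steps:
T(-2 + 3)*(-194) = (-2 + 3)²*(-194) = 1²*(-194) = 1*(-194) = -194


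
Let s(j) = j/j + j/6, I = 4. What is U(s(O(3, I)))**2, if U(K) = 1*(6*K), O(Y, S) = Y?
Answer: 81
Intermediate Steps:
s(j) = 1 + j/6 (s(j) = 1 + j*(1/6) = 1 + j/6)
U(K) = 6*K
U(s(O(3, I)))**2 = (6*(1 + (1/6)*3))**2 = (6*(1 + 1/2))**2 = (6*(3/2))**2 = 9**2 = 81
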